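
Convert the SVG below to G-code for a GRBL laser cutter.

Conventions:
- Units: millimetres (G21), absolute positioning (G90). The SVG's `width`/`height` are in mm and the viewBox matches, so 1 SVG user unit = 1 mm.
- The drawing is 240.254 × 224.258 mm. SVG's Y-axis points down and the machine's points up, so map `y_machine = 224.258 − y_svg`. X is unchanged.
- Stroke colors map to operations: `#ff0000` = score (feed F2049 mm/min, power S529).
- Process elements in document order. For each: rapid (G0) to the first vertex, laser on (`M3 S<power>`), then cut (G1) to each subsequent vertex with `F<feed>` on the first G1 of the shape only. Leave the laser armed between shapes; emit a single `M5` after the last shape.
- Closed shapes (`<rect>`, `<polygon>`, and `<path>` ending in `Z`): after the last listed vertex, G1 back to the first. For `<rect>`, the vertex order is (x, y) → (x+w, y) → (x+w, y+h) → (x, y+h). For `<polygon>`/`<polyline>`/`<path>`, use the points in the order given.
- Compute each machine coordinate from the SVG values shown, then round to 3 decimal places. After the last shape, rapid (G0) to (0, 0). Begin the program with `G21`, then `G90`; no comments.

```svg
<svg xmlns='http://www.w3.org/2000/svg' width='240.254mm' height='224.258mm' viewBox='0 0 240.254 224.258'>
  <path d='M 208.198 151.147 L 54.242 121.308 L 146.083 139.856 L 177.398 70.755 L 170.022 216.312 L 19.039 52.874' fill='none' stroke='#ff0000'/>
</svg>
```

G21
G90
G0 X208.198 Y73.111
M3 S529
G1 X54.242 Y102.950 F2049
G1 X146.083 Y84.402
G1 X177.398 Y153.503
G1 X170.022 Y7.946
G1 X19.039 Y171.384
M5
G0 X0.000 Y0.000

Since the viewBox matches the mm dimensions, user units are millimetres directly. The only transform is the Y-flip y_m = 224.258 − y_svg.

Shape 1 is a open polyline drawn with `<path>`. Its stroke #ff0000 means score at S529, F2049. After flipping Y the toolpath is (208.198,73.111) → (54.242,102.950) → (146.083,84.402) → (177.398,153.503) → (170.022,7.946) → (19.039,171.384).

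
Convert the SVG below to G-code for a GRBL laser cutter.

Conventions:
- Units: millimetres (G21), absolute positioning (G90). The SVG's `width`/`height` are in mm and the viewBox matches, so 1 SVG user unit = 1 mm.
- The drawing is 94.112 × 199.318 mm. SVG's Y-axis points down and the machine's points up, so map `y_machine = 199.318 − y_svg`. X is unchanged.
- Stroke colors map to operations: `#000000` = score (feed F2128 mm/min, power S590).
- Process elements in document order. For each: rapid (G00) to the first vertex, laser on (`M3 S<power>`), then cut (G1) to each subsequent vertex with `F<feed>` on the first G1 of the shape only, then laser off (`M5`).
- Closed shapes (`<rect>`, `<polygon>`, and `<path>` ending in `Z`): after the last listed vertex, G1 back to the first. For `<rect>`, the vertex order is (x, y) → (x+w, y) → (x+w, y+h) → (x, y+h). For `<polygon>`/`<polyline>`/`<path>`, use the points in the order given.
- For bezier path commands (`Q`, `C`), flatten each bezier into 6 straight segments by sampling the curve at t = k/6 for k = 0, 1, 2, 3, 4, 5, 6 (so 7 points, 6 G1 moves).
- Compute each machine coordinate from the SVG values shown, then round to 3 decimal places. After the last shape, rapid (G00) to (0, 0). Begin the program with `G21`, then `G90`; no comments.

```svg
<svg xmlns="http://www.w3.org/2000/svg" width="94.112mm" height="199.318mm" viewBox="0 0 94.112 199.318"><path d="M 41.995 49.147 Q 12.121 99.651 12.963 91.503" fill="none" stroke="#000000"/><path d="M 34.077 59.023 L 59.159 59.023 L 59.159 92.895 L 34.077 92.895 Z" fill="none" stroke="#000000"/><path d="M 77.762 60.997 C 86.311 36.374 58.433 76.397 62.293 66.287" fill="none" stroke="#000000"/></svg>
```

G21
G90
G00 X41.995 Y150.171
M3 S590
G1 X32.890 Y134.966 F2128
G1 X25.492 Y123.019
G1 X19.800 Y114.330
G1 X15.815 Y108.900
G1 X13.536 Y106.728
G1 X12.963 Y107.815
M5
G00 X34.077 Y140.295
M3 S590
G1 X59.159 Y140.295 F2128
G1 X59.159 Y106.423
G1 X34.077 Y106.423
G1 X34.077 Y140.295
M5
G00 X77.762 Y138.321
M3 S590
G1 X79.316 Y145.777 F2128
G1 X76.693 Y145.646
G1 X71.786 Y141.118
G1 X66.488 Y135.381
G1 X62.692 Y131.622
G1 X62.293 Y133.031
M5
G00 X0.000 Y0.000

Since the viewBox matches the mm dimensions, user units are millimetres directly. The only transform is the Y-flip y_m = 199.318 − y_svg.

Shape 1 is a quadratic bezier drawn with `<path>`. Its stroke #000000 means score at S590, F2128. After flipping Y the toolpath is (41.995,150.171) → (32.890,134.966) → (25.492,123.019) → (19.800,114.330) → (15.815,108.900) → (13.536,106.728) → (12.963,107.815).

Shape 2 is a rectangle drawn with `<path>`. Its stroke #000000 means score at S590, F2128. After flipping Y the toolpath is (34.077,140.295) → (59.159,140.295) → (59.159,106.423) → (34.077,106.423) → (34.077,140.295), returning to the start.

Shape 3 is a cubic bezier drawn with `<path>`. Its stroke #000000 means score at S590, F2128. After flipping Y the toolpath is (77.762,138.321) → (79.316,145.777) → (76.693,145.646) → (71.786,141.118) → (66.488,135.381) → (62.692,131.622) → (62.293,133.031).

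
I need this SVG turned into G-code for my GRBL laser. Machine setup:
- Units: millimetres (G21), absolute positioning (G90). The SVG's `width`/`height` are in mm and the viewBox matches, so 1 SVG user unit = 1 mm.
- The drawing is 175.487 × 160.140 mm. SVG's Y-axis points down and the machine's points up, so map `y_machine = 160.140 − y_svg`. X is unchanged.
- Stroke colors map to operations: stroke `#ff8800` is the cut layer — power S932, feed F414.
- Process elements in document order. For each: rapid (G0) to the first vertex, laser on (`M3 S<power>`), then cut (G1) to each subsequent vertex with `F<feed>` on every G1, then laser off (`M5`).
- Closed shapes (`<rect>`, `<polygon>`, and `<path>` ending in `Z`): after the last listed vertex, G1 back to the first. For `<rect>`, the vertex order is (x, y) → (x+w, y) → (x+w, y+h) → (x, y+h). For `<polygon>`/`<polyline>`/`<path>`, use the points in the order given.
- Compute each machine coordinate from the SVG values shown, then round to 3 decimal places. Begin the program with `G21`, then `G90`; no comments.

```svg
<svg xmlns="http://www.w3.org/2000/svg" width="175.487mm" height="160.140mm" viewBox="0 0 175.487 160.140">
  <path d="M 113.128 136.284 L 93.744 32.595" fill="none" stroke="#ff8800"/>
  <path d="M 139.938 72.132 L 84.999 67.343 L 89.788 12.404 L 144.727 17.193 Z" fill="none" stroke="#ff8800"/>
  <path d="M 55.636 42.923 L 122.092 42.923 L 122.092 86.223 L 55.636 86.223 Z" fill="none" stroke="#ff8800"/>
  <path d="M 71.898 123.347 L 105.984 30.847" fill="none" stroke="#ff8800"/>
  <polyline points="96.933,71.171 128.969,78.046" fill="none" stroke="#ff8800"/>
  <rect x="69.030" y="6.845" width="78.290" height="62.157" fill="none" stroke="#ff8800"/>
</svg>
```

viewBox `0 0 175.487 160.140` with mm width/height → 1 unit = 1 mm. Flip: y_m = 160.140 − y_svg.

**Shape 1** — `<path>` line segment, stroke `#ff8800` → cut (S932, F414). Machine vertices: (113.128,23.856) → (93.744,127.545). Open path.

**Shape 2** — `<path>` regular polygon, stroke `#ff8800` → cut (S932, F414). Machine vertices: (139.938,88.008) → (84.999,92.797) → (89.788,147.736) → (144.727,142.947) → (139.938,88.008). Closed: final G1 returns to the first vertex.

**Shape 3** — `<path>` rectangle, stroke `#ff8800` → cut (S932, F414). Machine vertices: (55.636,117.217) → (122.092,117.217) → (122.092,73.917) → (55.636,73.917) → (55.636,117.217). Closed: final G1 returns to the first vertex.

**Shape 4** — `<path>` line segment, stroke `#ff8800` → cut (S932, F414). Machine vertices: (71.898,36.793) → (105.984,129.293). Open path.

**Shape 5** — `<polyline>` line segment, stroke `#ff8800` → cut (S932, F414). Machine vertices: (96.933,88.969) → (128.969,82.094). Open path.

**Shape 6** — `<rect>` rectangle, stroke `#ff8800` → cut (S932, F414). Machine vertices: (69.030,153.295) → (147.320,153.295) → (147.320,91.138) → (69.030,91.138) → (69.030,153.295). Closed: final G1 returns to the first vertex.

G21
G90
G0 X113.128 Y23.856
M3 S932
G1 X93.744 Y127.545 F414
M5
G0 X139.938 Y88.008
M3 S932
G1 X84.999 Y92.797 F414
G1 X89.788 Y147.736 F414
G1 X144.727 Y142.947 F414
G1 X139.938 Y88.008 F414
M5
G0 X55.636 Y117.217
M3 S932
G1 X122.092 Y117.217 F414
G1 X122.092 Y73.917 F414
G1 X55.636 Y73.917 F414
G1 X55.636 Y117.217 F414
M5
G0 X71.898 Y36.793
M3 S932
G1 X105.984 Y129.293 F414
M5
G0 X96.933 Y88.969
M3 S932
G1 X128.969 Y82.094 F414
M5
G0 X69.030 Y153.295
M3 S932
G1 X147.320 Y153.295 F414
G1 X147.320 Y91.138 F414
G1 X69.030 Y91.138 F414
G1 X69.030 Y153.295 F414
M5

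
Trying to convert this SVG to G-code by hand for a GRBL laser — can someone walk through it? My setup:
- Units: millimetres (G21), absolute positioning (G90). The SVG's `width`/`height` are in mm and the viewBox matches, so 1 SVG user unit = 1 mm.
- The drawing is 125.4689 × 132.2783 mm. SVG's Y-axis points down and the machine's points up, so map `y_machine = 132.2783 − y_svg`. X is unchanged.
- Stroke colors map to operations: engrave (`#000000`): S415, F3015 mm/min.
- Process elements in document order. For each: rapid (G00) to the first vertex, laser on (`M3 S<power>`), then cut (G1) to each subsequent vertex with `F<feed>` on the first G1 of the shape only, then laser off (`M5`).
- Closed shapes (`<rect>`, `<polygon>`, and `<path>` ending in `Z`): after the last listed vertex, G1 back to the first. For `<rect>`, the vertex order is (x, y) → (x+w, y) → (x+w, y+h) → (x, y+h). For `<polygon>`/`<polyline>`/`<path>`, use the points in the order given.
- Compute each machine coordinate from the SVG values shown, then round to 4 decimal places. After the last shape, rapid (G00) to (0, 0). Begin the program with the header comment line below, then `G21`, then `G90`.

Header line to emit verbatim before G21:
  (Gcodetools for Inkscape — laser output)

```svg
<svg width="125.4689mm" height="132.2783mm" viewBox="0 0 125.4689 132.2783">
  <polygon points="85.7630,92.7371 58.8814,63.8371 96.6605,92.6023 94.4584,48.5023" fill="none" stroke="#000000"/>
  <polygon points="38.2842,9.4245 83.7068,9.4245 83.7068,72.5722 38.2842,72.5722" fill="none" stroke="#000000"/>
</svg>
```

Since the viewBox matches the mm dimensions, user units are millimetres directly. The only transform is the Y-flip y_m = 132.2783 − y_svg.

Shape 1 is a closed polygon drawn with `<polygon>`. Its stroke #000000 means engrave at S415, F3015. After flipping Y the toolpath is (85.7630,39.5412) → (58.8814,68.4412) → (96.6605,39.6760) → (94.4584,83.7760) → (85.7630,39.5412), returning to the start.

Shape 2 is a rectangle drawn with `<polygon>`. Its stroke #000000 means engrave at S415, F3015. After flipping Y the toolpath is (38.2842,122.8538) → (83.7068,122.8538) → (83.7068,59.7061) → (38.2842,59.7061) → (38.2842,122.8538), returning to the start.

(Gcodetools for Inkscape — laser output)
G21
G90
G00 X85.7630 Y39.5412
M3 S415
G1 X58.8814 Y68.4412 F3015
G1 X96.6605 Y39.6760
G1 X94.4584 Y83.7760
G1 X85.7630 Y39.5412
M5
G00 X38.2842 Y122.8538
M3 S415
G1 X83.7068 Y122.8538 F3015
G1 X83.7068 Y59.7061
G1 X38.2842 Y59.7061
G1 X38.2842 Y122.8538
M5
G00 X0.0000 Y0.0000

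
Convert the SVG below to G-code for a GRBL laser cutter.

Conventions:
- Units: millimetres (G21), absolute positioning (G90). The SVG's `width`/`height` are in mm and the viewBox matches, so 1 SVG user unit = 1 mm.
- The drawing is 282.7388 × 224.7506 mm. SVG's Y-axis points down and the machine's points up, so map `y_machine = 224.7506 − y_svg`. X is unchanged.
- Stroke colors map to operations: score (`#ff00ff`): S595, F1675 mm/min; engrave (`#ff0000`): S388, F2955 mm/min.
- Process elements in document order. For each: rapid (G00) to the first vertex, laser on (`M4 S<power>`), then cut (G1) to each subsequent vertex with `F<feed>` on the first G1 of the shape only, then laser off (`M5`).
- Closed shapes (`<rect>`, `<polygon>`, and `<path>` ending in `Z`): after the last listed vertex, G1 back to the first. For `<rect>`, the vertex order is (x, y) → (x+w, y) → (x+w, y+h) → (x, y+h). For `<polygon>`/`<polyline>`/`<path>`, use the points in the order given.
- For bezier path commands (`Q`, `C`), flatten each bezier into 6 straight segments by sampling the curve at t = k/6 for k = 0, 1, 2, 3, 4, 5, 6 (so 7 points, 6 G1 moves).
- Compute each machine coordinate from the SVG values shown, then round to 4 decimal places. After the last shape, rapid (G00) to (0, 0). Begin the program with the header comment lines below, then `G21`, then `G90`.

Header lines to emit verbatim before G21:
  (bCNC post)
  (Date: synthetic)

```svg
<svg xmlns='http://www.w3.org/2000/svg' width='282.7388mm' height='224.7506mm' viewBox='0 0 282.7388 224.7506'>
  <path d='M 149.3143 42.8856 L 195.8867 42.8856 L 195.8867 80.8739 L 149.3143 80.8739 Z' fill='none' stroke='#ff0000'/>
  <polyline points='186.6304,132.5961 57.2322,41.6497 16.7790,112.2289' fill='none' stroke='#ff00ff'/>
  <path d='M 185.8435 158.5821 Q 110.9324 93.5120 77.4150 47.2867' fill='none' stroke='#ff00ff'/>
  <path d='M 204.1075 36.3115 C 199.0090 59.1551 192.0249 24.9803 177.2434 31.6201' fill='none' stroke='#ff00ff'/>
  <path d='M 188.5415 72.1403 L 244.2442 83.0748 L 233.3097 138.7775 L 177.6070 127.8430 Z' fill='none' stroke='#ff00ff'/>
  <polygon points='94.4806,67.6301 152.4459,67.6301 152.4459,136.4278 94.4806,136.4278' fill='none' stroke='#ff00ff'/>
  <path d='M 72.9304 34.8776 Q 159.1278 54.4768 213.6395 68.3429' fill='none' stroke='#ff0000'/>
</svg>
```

viewBox `0 0 282.7388 224.7506` with mm width/height → 1 unit = 1 mm. Flip: y_m = 224.7506 − y_svg.

**Shape 1** — `<path>` rectangle, stroke `#ff0000` → engrave (S388, F2955). Machine vertices: (149.3143,181.8650) → (195.8867,181.8650) → (195.8867,143.8767) → (149.3143,143.8767) → (149.3143,181.8650). Closed: final G1 returns to the first vertex.

**Shape 2** — `<polyline>` open polyline, stroke `#ff00ff` → score (S595, F1675). Machine vertices: (186.6304,92.1545) → (57.2322,183.1009) → (16.7790,112.5217). Open path.

**Shape 3** — `<path>` quadratic bezier, stroke `#ff00ff` → score (S595, F1675). Control points (SVG): P0=(185.8435,158.5821), P1=(110.9324,93.5120), P2=(77.4150,47.2867); sampled at t=k/6. Machine vertices: (185.8435,66.1685) → (162.0230,87.3351) → (140.5021,107.4547) → (121.2808,126.5274) → (104.3592,144.5532) → (89.7373,161.5320) → (77.4150,177.4639). Open path.

**Shape 4** — `<path>` cubic bezier, stroke `#ff00ff` → score (S595, F1675). Control points (SVG): P0=(204.1075,36.3115), P1=(199.0090,59.1551), P2=(192.0249,24.9803), P3=(177.2434,31.6201); sampled at t=k/6. Machine vertices: (204.1075,188.4391) → (201.3737,181.3159) → (198.1615,180.9782) → (194.3066,184.7084) → (189.6447,189.7889) → (184.0117,193.5021) → (177.2434,193.1305). Open path.

**Shape 5** — `<path>` regular polygon, stroke `#ff00ff` → score (S595, F1675). Machine vertices: (188.5415,152.6103) → (244.2442,141.6758) → (233.3097,85.9731) → (177.6070,96.9076) → (188.5415,152.6103). Closed: final G1 returns to the first vertex.

**Shape 6** — `<polygon>` rectangle, stroke `#ff00ff` → score (S595, F1675). Machine vertices: (94.4806,157.1205) → (152.4459,157.1205) → (152.4459,88.3228) → (94.4806,88.3228) → (94.4806,157.1205). Closed: final G1 returns to the first vertex.

**Shape 7** — `<path>` quadratic bezier, stroke `#ff0000` → engrave (S388, F2955). Control points (SVG): P0=(72.9304,34.8776), P1=(159.1278,54.4768), P2=(213.6395,68.3429); sampled at t=k/6. Machine vertices: (72.9304,189.8730) → (100.7827,183.4992) → (126.8747,177.4439) → (151.2064,171.7071) → (173.7777,166.2888) → (194.5888,161.1890) → (213.6395,156.4077). Open path.

(bCNC post)
(Date: synthetic)
G21
G90
G00 X149.3143 Y181.8650
M4 S388
G1 X195.8867 Y181.8650 F2955
G1 X195.8867 Y143.8767
G1 X149.3143 Y143.8767
G1 X149.3143 Y181.8650
M5
G00 X186.6304 Y92.1545
M4 S595
G1 X57.2322 Y183.1009 F1675
G1 X16.7790 Y112.5217
M5
G00 X185.8435 Y66.1685
M4 S595
G1 X162.0230 Y87.3351 F1675
G1 X140.5021 Y107.4547
G1 X121.2808 Y126.5274
G1 X104.3592 Y144.5532
G1 X89.7373 Y161.5320
G1 X77.4150 Y177.4639
M5
G00 X204.1075 Y188.4391
M4 S595
G1 X201.3737 Y181.3159 F1675
G1 X198.1615 Y180.9782
G1 X194.3066 Y184.7084
G1 X189.6447 Y189.7889
G1 X184.0117 Y193.5021
G1 X177.2434 Y193.1305
M5
G00 X188.5415 Y152.6103
M4 S595
G1 X244.2442 Y141.6758 F1675
G1 X233.3097 Y85.9731
G1 X177.6070 Y96.9076
G1 X188.5415 Y152.6103
M5
G00 X94.4806 Y157.1205
M4 S595
G1 X152.4459 Y157.1205 F1675
G1 X152.4459 Y88.3228
G1 X94.4806 Y88.3228
G1 X94.4806 Y157.1205
M5
G00 X72.9304 Y189.8730
M4 S388
G1 X100.7827 Y183.4992 F2955
G1 X126.8747 Y177.4439
G1 X151.2064 Y171.7071
G1 X173.7777 Y166.2888
G1 X194.5888 Y161.1890
G1 X213.6395 Y156.4077
M5
G00 X0.0000 Y0.0000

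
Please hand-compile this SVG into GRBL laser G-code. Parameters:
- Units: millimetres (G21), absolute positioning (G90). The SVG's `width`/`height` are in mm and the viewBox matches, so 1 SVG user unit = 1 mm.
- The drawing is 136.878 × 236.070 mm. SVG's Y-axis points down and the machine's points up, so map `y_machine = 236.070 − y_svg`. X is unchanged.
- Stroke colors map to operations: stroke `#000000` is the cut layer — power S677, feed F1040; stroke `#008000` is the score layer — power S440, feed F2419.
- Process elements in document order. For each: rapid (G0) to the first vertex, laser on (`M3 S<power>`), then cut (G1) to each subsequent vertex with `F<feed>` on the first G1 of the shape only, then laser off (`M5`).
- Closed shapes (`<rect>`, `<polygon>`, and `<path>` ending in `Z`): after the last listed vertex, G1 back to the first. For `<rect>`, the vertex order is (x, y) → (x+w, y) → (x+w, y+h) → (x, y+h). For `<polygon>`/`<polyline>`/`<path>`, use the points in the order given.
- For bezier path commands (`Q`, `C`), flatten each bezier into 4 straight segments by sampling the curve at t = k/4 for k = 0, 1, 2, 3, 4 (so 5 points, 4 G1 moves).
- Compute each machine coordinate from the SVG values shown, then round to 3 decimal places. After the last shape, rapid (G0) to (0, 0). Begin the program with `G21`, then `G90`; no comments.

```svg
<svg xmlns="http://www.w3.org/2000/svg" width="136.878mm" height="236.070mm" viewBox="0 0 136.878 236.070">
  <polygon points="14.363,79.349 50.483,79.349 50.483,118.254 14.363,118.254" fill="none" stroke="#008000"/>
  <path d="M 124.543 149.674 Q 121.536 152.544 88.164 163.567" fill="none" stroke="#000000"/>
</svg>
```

Since the viewBox matches the mm dimensions, user units are millimetres directly. The only transform is the Y-flip y_m = 236.070 − y_svg.

Shape 1 is a rectangle drawn with `<polygon>`. Its stroke #008000 means score at S440, F2419. After flipping Y the toolpath is (14.363,156.721) → (50.483,156.721) → (50.483,117.816) → (14.363,117.816) → (14.363,156.721), returning to the start.

Shape 2 is a quadratic bezier drawn with `<path>`. Its stroke #000000 means cut at S677, F1040. After flipping Y the toolpath is (124.543,86.396) → (121.142,84.451) → (113.945,81.488) → (102.952,77.505) → (88.164,72.503).

G21
G90
G0 X14.363 Y156.721
M3 S440
G1 X50.483 Y156.721 F2419
G1 X50.483 Y117.816
G1 X14.363 Y117.816
G1 X14.363 Y156.721
M5
G0 X124.543 Y86.396
M3 S677
G1 X121.142 Y84.451 F1040
G1 X113.945 Y81.488
G1 X102.952 Y77.505
G1 X88.164 Y72.503
M5
G0 X0.000 Y0.000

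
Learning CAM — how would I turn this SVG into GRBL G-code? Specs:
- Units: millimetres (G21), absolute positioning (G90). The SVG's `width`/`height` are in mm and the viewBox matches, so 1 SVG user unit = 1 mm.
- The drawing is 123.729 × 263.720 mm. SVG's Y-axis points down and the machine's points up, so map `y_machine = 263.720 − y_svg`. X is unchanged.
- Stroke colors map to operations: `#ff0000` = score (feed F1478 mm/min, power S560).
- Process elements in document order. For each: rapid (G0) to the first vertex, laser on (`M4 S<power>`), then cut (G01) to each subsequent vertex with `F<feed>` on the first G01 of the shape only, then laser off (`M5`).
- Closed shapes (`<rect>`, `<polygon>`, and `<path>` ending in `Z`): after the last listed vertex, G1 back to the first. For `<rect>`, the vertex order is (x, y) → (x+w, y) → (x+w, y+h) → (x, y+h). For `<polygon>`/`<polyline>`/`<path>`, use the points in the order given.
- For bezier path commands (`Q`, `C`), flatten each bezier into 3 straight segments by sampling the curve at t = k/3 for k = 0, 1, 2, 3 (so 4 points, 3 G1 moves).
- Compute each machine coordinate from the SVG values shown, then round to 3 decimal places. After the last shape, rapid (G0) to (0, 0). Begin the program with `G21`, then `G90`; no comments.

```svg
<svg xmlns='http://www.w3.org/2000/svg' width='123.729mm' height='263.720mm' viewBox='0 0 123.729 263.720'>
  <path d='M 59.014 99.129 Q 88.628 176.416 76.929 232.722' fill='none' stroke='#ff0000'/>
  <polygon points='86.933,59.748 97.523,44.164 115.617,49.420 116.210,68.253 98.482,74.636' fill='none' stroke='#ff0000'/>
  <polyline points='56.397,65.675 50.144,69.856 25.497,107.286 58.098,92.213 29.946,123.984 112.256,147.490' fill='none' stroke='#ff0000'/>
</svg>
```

G21
G90
G0 X59.014 Y164.591
M4 S560
G01 X74.166 Y115.398 F1478
G01 X80.138 Y70.867
G01 X76.929 Y30.998
M5
G0 X86.933 Y203.972
M4 S560
G01 X97.523 Y219.556 F1478
G01 X115.617 Y214.300
G01 X116.210 Y195.467
G01 X98.482 Y189.084
G01 X86.933 Y203.972
M5
G0 X56.397 Y198.045
M4 S560
G01 X50.144 Y193.864 F1478
G01 X25.497 Y156.434
G01 X58.098 Y171.507
G01 X29.946 Y139.736
G01 X112.256 Y116.230
M5
G0 X0.000 Y0.000

viewBox `0 0 123.729 263.720` with mm width/height → 1 unit = 1 mm. Flip: y_m = 263.720 − y_svg.

**Shape 1** — `<path>` quadratic bezier, stroke `#ff0000` → score (S560, F1478). Control points (SVG): P0=(59.014,99.129), P1=(88.628,176.416), P2=(76.929,232.722); sampled at t=k/3. Machine vertices: (59.014,164.591) → (74.166,115.398) → (80.138,70.867) → (76.929,30.998). Open path.

**Shape 2** — `<polygon>` regular polygon, stroke `#ff0000` → score (S560, F1478). Machine vertices: (86.933,203.972) → (97.523,219.556) → (115.617,214.300) → (116.210,195.467) → (98.482,189.084) → (86.933,203.972). Closed: final G1 returns to the first vertex.

**Shape 3** — `<polyline>` open polyline, stroke `#ff0000` → score (S560, F1478). Machine vertices: (56.397,198.045) → (50.144,193.864) → (25.497,156.434) → (58.098,171.507) → (29.946,139.736) → (112.256,116.230). Open path.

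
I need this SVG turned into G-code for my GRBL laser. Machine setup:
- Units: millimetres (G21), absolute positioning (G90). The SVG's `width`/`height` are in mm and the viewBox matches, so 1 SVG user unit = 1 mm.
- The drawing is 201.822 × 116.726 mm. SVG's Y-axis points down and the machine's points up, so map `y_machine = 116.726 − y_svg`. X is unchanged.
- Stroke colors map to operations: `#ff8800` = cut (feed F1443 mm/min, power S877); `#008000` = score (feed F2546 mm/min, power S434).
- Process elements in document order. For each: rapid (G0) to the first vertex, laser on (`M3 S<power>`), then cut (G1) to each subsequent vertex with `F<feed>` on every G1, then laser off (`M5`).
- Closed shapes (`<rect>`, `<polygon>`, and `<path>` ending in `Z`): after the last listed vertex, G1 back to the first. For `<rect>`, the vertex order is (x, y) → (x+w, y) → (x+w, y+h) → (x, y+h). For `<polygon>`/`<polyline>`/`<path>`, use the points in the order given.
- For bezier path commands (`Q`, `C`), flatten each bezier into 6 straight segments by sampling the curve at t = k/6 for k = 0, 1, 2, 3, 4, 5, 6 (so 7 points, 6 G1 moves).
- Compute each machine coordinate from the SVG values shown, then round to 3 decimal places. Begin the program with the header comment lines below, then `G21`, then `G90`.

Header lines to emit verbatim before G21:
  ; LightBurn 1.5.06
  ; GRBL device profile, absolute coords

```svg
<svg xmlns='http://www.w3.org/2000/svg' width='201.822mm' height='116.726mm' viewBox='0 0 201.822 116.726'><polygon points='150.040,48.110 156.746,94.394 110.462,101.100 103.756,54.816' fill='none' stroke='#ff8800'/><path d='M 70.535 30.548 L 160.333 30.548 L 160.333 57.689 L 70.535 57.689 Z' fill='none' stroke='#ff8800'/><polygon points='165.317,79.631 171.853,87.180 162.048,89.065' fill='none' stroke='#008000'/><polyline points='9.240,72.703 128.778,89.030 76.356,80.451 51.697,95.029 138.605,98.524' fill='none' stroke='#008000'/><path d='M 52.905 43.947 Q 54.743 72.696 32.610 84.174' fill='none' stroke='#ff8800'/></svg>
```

1 u = 1 mm; y_m = 116.726 − y.

[1] `<polygon>` regular polygon, #ff8800→cut S877 F1443: (150.040,68.616) → (156.746,22.332) → (110.462,15.626) → (103.756,61.910) → (150.040,68.616) (closed)

[2] `<path>` rectangle, #ff8800→cut S877 F1443: (70.535,86.178) → (160.333,86.178) → (160.333,59.037) → (70.535,59.037) → (70.535,86.178) (closed)

[3] `<polygon>` regular polygon, #008000→score S434 F2546: (165.317,37.095) → (171.853,29.546) → (162.048,27.661) → (165.317,37.095) (closed)

[4] `<polyline>` open polyline, #008000→score S434 F2546: (9.240,44.023) → (128.778,27.696) → (76.356,36.275) → (51.697,21.697) → (138.605,18.202)

[5] `<path>` quadratic bezier, #ff8800→cut S877 F1443: (52.905,72.779) → (52.852,63.676) → (51.467,55.532) → (48.750,48.348) → (44.702,42.123) → (39.322,36.858) → (32.610,32.552)

; LightBurn 1.5.06
; GRBL device profile, absolute coords
G21
G90
G0 X150.040 Y68.616
M3 S877
G1 X156.746 Y22.332 F1443
G1 X110.462 Y15.626 F1443
G1 X103.756 Y61.910 F1443
G1 X150.040 Y68.616 F1443
M5
G0 X70.535 Y86.178
M3 S877
G1 X160.333 Y86.178 F1443
G1 X160.333 Y59.037 F1443
G1 X70.535 Y59.037 F1443
G1 X70.535 Y86.178 F1443
M5
G0 X165.317 Y37.095
M3 S434
G1 X171.853 Y29.546 F2546
G1 X162.048 Y27.661 F2546
G1 X165.317 Y37.095 F2546
M5
G0 X9.240 Y44.023
M3 S434
G1 X128.778 Y27.696 F2546
G1 X76.356 Y36.275 F2546
G1 X51.697 Y21.697 F2546
G1 X138.605 Y18.202 F2546
M5
G0 X52.905 Y72.779
M3 S877
G1 X52.852 Y63.676 F1443
G1 X51.467 Y55.532 F1443
G1 X48.750 Y48.348 F1443
G1 X44.702 Y42.123 F1443
G1 X39.322 Y36.858 F1443
G1 X32.610 Y32.552 F1443
M5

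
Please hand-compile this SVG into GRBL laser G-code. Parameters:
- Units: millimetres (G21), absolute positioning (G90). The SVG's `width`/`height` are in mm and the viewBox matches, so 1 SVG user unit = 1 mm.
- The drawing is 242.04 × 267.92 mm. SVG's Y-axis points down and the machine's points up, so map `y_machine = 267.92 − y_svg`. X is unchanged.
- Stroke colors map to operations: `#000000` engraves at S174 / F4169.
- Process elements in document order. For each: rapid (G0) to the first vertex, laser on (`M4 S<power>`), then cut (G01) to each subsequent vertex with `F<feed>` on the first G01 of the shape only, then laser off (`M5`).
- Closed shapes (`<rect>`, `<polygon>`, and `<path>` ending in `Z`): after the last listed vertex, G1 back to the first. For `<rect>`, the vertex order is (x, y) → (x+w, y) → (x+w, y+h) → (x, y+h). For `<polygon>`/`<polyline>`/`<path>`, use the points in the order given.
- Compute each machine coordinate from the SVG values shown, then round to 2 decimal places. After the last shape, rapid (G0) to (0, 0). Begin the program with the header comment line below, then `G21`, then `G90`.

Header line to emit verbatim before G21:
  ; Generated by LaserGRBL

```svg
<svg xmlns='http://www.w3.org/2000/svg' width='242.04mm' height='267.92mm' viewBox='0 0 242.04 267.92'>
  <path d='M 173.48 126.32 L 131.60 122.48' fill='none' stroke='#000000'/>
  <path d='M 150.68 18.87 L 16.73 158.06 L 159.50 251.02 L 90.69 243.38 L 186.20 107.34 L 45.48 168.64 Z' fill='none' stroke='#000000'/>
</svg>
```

Since the viewBox matches the mm dimensions, user units are millimetres directly. The only transform is the Y-flip y_m = 267.92 − y_svg.

Shape 1 is a line segment drawn with `<path>`. Its stroke #000000 means engrave at S174, F4169. After flipping Y the toolpath is (173.48,141.60) → (131.60,145.44).

Shape 2 is a closed polygon drawn with `<path>`. Its stroke #000000 means engrave at S174, F4169. After flipping Y the toolpath is (150.68,249.05) → (16.73,109.86) → (159.50,16.90) → (90.69,24.54) → (186.20,160.58) → (45.48,99.28) → (150.68,249.05), returning to the start.

; Generated by LaserGRBL
G21
G90
G0 X173.48 Y141.60
M4 S174
G01 X131.60 Y145.44 F4169
M5
G0 X150.68 Y249.05
M4 S174
G01 X16.73 Y109.86 F4169
G01 X159.50 Y16.90
G01 X90.69 Y24.54
G01 X186.20 Y160.58
G01 X45.48 Y99.28
G01 X150.68 Y249.05
M5
G0 X0.00 Y0.00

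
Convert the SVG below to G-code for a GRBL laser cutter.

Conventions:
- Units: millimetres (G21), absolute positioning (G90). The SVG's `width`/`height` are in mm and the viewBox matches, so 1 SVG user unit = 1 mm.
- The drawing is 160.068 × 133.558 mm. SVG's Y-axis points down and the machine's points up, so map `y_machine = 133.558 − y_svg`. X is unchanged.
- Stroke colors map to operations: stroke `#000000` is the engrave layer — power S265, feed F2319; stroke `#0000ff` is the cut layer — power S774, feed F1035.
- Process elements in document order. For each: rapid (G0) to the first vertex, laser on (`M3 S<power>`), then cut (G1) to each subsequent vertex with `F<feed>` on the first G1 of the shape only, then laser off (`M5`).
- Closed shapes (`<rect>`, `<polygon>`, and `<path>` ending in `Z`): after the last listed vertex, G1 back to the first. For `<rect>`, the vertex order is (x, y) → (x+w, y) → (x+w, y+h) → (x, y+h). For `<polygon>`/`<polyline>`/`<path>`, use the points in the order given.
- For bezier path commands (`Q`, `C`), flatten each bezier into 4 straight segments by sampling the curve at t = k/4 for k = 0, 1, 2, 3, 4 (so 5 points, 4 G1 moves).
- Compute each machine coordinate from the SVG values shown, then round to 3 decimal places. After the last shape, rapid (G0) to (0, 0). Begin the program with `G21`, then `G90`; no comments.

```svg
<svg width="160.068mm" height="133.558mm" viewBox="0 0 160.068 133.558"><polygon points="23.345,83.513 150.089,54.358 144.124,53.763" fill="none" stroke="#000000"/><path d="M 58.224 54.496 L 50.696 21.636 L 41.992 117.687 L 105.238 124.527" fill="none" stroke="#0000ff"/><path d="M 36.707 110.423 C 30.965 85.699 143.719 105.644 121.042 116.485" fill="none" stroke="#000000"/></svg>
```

Since the viewBox matches the mm dimensions, user units are millimetres directly. The only transform is the Y-flip y_m = 133.558 − y_svg.

Shape 1 is a closed polygon drawn with `<polygon>`. Its stroke #000000 means engrave at S265, F2319. After flipping Y the toolpath is (23.345,50.045) → (150.089,79.200) → (144.124,79.795) → (23.345,50.045), returning to the start.

Shape 2 is a open polyline drawn with `<path>`. Its stroke #0000ff means cut at S774, F1035. After flipping Y the toolpath is (58.224,79.062) → (50.696,111.922) → (41.992,15.871) → (105.238,9.031).

Shape 3 is a cubic bezier drawn with `<path>`. Its stroke #000000 means engrave at S265, F2319. After flipping Y the toolpath is (36.707,23.135) → (50.651,34.143) → (85.225,33.441) → (116.624,26.071) → (121.042,17.073).

G21
G90
G0 X23.345 Y50.045
M3 S265
G1 X150.089 Y79.200 F2319
G1 X144.124 Y79.795
G1 X23.345 Y50.045
M5
G0 X58.224 Y79.062
M3 S774
G1 X50.696 Y111.922 F1035
G1 X41.992 Y15.871
G1 X105.238 Y9.031
M5
G0 X36.707 Y23.135
M3 S265
G1 X50.651 Y34.143 F2319
G1 X85.225 Y33.441
G1 X116.624 Y26.071
G1 X121.042 Y17.073
M5
G0 X0.000 Y0.000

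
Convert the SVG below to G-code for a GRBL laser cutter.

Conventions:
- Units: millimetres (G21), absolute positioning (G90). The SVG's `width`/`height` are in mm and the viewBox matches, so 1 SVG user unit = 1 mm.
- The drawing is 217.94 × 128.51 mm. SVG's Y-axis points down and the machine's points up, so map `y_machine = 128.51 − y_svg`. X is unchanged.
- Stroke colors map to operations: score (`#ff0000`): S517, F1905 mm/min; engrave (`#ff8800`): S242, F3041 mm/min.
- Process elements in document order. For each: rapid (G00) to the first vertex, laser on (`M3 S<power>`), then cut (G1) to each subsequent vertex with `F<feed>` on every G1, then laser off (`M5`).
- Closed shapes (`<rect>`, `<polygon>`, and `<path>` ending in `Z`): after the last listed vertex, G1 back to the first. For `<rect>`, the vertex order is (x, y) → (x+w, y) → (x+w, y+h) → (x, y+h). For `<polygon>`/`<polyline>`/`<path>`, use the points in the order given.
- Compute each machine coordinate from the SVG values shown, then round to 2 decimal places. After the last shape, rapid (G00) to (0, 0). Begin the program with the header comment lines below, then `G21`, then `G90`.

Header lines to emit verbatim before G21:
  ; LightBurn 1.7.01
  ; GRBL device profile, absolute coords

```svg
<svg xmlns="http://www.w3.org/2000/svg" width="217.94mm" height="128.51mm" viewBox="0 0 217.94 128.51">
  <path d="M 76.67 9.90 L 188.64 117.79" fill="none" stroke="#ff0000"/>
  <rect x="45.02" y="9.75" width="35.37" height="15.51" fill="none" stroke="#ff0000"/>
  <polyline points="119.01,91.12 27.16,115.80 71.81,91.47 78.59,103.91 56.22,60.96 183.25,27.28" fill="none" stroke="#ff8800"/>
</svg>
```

1 u = 1 mm; y_m = 128.51 − y.

[1] `<path>` line segment, #ff0000→score S517 F1905: (76.67,118.61) → (188.64,10.72)

[2] `<rect>` rectangle, #ff0000→score S517 F1905: (45.02,118.76) → (80.39,118.76) → (80.39,103.25) → (45.02,103.25) → (45.02,118.76) (closed)

[3] `<polyline>` open polyline, #ff8800→engrave S242 F3041: (119.01,37.39) → (27.16,12.71) → (71.81,37.04) → (78.59,24.60) → (56.22,67.55) → (183.25,101.23)

; LightBurn 1.7.01
; GRBL device profile, absolute coords
G21
G90
G00 X76.67 Y118.61
M3 S517
G1 X188.64 Y10.72 F1905
M5
G00 X45.02 Y118.76
M3 S517
G1 X80.39 Y118.76 F1905
G1 X80.39 Y103.25 F1905
G1 X45.02 Y103.25 F1905
G1 X45.02 Y118.76 F1905
M5
G00 X119.01 Y37.39
M3 S242
G1 X27.16 Y12.71 F3041
G1 X71.81 Y37.04 F3041
G1 X78.59 Y24.60 F3041
G1 X56.22 Y67.55 F3041
G1 X183.25 Y101.23 F3041
M5
G00 X0.00 Y0.00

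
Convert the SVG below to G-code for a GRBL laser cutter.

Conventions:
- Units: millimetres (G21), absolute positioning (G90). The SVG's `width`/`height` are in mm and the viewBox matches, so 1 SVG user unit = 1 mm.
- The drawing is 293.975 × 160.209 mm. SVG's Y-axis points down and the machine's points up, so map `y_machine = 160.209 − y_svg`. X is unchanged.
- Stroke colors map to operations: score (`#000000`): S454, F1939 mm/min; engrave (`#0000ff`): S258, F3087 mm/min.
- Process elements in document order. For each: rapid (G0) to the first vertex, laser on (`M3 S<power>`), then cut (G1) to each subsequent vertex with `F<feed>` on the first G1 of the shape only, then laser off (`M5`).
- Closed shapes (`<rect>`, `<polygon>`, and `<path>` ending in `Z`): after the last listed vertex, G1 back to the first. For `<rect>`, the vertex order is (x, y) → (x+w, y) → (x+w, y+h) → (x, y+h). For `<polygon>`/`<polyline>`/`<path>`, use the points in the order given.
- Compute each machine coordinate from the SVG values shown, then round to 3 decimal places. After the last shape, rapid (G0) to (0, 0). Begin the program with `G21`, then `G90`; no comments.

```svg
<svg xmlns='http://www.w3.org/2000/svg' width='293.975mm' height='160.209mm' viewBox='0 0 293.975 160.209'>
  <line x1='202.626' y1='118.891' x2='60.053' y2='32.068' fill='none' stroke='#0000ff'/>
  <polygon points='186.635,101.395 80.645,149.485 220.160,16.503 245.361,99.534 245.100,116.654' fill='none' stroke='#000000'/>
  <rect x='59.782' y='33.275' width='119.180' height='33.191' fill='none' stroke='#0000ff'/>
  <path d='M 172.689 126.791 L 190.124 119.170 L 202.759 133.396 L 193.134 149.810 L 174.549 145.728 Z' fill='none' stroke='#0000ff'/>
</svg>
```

viewBox `0 0 293.975 160.209` with mm width/height → 1 unit = 1 mm. Flip: y_m = 160.209 − y_svg.

**Shape 1** — `<line>` line segment, stroke `#0000ff` → engrave (S258, F3087). Machine vertices: (202.626,41.318) → (60.053,128.141). Open path.

**Shape 2** — `<polygon>` closed polygon, stroke `#000000` → score (S454, F1939). Machine vertices: (186.635,58.814) → (80.645,10.724) → (220.160,143.706) → (245.361,60.675) → (245.100,43.555) → (186.635,58.814). Closed: final G1 returns to the first vertex.

**Shape 3** — `<rect>` rectangle, stroke `#0000ff` → engrave (S258, F3087). Machine vertices: (59.782,126.934) → (178.962,126.934) → (178.962,93.743) → (59.782,93.743) → (59.782,126.934). Closed: final G1 returns to the first vertex.

**Shape 4** — `<path>` regular polygon, stroke `#0000ff` → engrave (S258, F3087). Machine vertices: (172.689,33.418) → (190.124,41.039) → (202.759,26.813) → (193.134,10.399) → (174.549,14.481) → (172.689,33.418). Closed: final G1 returns to the first vertex.

G21
G90
G0 X202.626 Y41.318
M3 S258
G1 X60.053 Y128.141 F3087
M5
G0 X186.635 Y58.814
M3 S454
G1 X80.645 Y10.724 F1939
G1 X220.160 Y143.706
G1 X245.361 Y60.675
G1 X245.100 Y43.555
G1 X186.635 Y58.814
M5
G0 X59.782 Y126.934
M3 S258
G1 X178.962 Y126.934 F3087
G1 X178.962 Y93.743
G1 X59.782 Y93.743
G1 X59.782 Y126.934
M5
G0 X172.689 Y33.418
M3 S258
G1 X190.124 Y41.039 F3087
G1 X202.759 Y26.813
G1 X193.134 Y10.399
G1 X174.549 Y14.481
G1 X172.689 Y33.418
M5
G0 X0.000 Y0.000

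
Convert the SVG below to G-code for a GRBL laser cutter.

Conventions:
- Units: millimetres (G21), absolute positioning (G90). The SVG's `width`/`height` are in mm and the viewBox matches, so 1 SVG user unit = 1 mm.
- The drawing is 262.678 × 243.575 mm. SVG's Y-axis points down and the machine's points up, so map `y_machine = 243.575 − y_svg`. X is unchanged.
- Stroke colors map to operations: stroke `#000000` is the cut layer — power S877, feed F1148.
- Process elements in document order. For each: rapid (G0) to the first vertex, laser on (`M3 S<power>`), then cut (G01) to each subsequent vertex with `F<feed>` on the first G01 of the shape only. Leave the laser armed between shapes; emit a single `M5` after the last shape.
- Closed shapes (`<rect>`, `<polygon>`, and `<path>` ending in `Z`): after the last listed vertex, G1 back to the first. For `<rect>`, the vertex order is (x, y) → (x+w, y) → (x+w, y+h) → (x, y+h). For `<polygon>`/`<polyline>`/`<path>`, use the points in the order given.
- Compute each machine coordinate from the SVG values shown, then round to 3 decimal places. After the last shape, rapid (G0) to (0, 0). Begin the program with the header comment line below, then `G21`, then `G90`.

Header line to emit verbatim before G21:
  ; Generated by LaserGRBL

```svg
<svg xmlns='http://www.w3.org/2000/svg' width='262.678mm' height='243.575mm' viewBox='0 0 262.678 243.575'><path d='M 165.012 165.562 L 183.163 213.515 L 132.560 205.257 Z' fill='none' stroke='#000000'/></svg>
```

viewBox `0 0 262.678 243.575` with mm width/height → 1 unit = 1 mm. Flip: y_m = 243.575 − y_svg.

**Shape 1** — `<path>` regular polygon, stroke `#000000` → cut (S877, F1148). Machine vertices: (165.012,78.013) → (183.163,30.060) → (132.560,38.318) → (165.012,78.013). Closed: final G1 returns to the first vertex.

; Generated by LaserGRBL
G21
G90
G0 X165.012 Y78.013
M3 S877
G01 X183.163 Y30.060 F1148
G01 X132.560 Y38.318
G01 X165.012 Y78.013
M5
G0 X0.000 Y0.000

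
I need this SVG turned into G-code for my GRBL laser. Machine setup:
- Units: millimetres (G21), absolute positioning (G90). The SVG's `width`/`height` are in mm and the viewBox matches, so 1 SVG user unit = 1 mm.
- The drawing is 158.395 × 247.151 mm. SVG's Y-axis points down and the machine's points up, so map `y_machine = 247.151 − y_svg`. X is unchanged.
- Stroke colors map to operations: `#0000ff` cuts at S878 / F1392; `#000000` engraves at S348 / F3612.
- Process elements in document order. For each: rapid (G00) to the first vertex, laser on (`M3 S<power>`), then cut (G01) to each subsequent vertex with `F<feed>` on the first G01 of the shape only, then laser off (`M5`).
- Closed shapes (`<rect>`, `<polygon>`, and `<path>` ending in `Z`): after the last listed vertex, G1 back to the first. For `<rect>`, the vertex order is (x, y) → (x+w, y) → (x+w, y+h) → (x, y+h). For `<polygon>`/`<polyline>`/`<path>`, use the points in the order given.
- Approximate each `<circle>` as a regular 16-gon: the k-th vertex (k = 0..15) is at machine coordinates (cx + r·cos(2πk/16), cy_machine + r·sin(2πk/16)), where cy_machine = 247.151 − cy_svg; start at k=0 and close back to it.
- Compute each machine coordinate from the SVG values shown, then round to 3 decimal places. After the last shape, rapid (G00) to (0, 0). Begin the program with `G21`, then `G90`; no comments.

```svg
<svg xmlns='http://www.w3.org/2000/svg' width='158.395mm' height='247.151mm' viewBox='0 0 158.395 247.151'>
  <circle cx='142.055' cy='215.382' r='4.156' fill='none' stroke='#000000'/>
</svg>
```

G21
G90
G00 X146.211 Y31.769
M3 S348
G01 X145.895 Y33.359 F3612
G01 X144.994 Y34.708
G01 X143.645 Y35.609
G01 X142.055 Y35.925
G01 X140.465 Y35.609
G01 X139.116 Y34.708
G01 X138.215 Y33.359
G01 X137.899 Y31.769
G01 X138.215 Y30.179
G01 X139.116 Y28.830
G01 X140.465 Y27.929
G01 X142.055 Y27.613
G01 X143.645 Y27.929
G01 X144.994 Y28.830
G01 X145.895 Y30.179
G01 X146.211 Y31.769
M5
G00 X0.000 Y0.000

viewBox `0 0 158.395 247.151` with mm width/height → 1 unit = 1 mm. Flip: y_m = 247.151 − y_svg.

**Shape 1** — `<circle>` circle, stroke `#000000` → engrave (S348, F3612). Machine vertices: (146.211,31.769) → (145.895,33.359) → (144.994,34.708) → (143.645,35.609) → (142.055,35.925) → (140.465,35.609) → (139.116,34.708) → (138.215,33.359) → (137.899,31.769) → (138.215,30.179) → (139.116,28.830) → (140.465,27.929) → (142.055,27.613) → (143.645,27.929) → (144.994,28.830) → (145.895,30.179) → (146.211,31.769). Closed: final G1 returns to the first vertex.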